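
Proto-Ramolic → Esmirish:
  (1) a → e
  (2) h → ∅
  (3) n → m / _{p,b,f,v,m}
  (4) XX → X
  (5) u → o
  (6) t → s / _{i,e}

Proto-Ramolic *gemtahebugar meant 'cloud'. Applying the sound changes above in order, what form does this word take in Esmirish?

Esmirish: *gemtahebugar > gemtehebuger > gemteebuger > gemtebuger > gemteboger > gemseboger  (by vowel merger, h-loss, degemination, vowel merger, palatalisation)

gemseboger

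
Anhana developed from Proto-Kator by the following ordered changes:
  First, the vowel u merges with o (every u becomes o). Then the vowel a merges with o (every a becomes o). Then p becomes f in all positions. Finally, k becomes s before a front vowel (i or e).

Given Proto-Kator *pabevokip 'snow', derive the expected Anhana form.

Anhana: *pabevokip
  pabevokip (rule 1 does not apply)
  pabevokip → pobevokip   [vowel merger]
  pobevokip → fobevokif   [unconditioned shift]
  fobevokif → fobevosif   [palatalisation]
  giving Anhana fobevosif.

fobevosif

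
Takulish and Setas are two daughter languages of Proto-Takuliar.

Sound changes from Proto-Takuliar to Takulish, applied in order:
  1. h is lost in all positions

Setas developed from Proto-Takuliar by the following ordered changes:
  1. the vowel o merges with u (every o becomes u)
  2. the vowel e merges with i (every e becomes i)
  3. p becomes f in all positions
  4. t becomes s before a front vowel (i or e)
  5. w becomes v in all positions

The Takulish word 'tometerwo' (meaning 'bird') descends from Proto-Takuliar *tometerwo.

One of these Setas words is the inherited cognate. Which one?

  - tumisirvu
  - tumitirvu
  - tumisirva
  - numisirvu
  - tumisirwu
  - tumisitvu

Setas: start from *tometerwo.
  rule 1 (vowel merger): tometerwo → tumeterwu
  rule 2 (vowel merger): tumeterwu → tumitirwu
  rule 3: no change — tumitirwu
  rule 4 (palatalisation): tumitirwu → tumisirwu
  rule 5 (unconditioned shift): tumisirwu → tumisirvu
  ⇒ Setas tumisirvu

tumisirvu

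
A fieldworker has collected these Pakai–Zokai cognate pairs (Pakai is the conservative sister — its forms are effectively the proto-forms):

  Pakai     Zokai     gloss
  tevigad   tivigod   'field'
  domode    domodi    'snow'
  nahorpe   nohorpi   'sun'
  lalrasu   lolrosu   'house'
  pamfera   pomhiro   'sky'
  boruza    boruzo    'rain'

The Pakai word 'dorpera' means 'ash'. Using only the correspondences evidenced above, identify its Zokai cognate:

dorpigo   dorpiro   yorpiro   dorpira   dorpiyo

dorpiro

pamfera ~ pomhiro — Pakai e corresponds to Zokai i after a consonant, before r.
pamfera ~ pomhiro, boruza ~ boruzo — Pakai a corresponds to Zokai o word-finally.
Applying these to Pakai 'dorpera':
  dorpera → dorpira   (e→i after a consonant, before r)
  dorpira → dorpiro   (a→o word-finally)
So the Zokai cognate is 'dorpiro'.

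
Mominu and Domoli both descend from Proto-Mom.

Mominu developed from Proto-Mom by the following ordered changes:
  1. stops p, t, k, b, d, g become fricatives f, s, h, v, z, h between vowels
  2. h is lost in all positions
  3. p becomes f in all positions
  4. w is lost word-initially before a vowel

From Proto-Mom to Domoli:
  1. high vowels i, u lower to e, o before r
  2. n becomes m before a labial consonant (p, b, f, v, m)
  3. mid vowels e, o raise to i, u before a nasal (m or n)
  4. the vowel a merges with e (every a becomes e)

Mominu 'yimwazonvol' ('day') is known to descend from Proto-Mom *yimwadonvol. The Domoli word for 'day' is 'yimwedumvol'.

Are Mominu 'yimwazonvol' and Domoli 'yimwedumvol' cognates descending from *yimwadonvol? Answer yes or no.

Derive the expected Domoli reflex of *yimwadonvol:
Domoli: *yimwadonvol > yimwadomvol > yimwadumvol > yimwedumvol  (by nasal place assimilation, pre-nasal raising, vowel merger)
Domoli 'yimwedumvol' matches the regular reflex exactly, so the pair is cognate.

yes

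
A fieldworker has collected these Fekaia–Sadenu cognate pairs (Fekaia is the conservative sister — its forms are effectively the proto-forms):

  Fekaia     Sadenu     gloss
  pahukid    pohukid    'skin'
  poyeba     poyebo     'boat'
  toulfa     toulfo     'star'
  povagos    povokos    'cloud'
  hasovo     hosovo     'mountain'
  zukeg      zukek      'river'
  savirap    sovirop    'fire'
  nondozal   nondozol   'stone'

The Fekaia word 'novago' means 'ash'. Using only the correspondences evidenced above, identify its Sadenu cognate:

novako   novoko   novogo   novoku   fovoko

novoko

pahukid ~ pohukid, povagos ~ povokos — Fekaia a corresponds to Sadenu o after a consonant, before a consonant other than r, m, n, p, b, f, v.
povagos ~ povokos — Fekaia g corresponds to Sadenu k between vowels (before a back vowel).
Applying these to Fekaia 'novago':
  novago → novogo   (a→o after a consonant, before a consonant other than r, m, n, p, b, f, v)
  novogo → novoko   (g→k between vowels (before a back vowel))
So the Sadenu cognate is 'novoko'.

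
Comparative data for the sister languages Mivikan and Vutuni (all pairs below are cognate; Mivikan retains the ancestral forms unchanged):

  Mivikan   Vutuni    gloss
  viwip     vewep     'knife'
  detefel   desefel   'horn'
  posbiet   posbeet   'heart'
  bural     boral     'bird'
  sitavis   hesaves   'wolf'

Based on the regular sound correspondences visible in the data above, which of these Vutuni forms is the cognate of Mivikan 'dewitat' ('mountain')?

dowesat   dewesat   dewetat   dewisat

viwip ~ vewep, sitavis ~ hesaves — Mivikan i corresponds to Vutuni e after a consonant, before a consonant other than r, m, n, p, b, f, v.
sitavis ~ hesaves — Mivikan t corresponds to Vutuni s between vowels (before a back vowel).
Applying these to Mivikan 'dewitat':
  dewitat → dewetat   (i→e after a consonant, before a consonant other than r, m, n, p, b, f, v)
  dewetat → dewesat   (t→s between vowels (before a back vowel))
So the Vutuni cognate is 'dewesat'.

dewesat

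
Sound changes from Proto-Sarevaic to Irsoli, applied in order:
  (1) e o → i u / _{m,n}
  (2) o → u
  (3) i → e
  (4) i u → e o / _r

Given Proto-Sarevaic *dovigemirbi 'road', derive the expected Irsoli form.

duvegemerbe

Irsoli: *dovigemirbi > dovigimirbi > duvigimirbi > duvegemerbe  (by pre-nasal raising, vowel merger, vowel merger)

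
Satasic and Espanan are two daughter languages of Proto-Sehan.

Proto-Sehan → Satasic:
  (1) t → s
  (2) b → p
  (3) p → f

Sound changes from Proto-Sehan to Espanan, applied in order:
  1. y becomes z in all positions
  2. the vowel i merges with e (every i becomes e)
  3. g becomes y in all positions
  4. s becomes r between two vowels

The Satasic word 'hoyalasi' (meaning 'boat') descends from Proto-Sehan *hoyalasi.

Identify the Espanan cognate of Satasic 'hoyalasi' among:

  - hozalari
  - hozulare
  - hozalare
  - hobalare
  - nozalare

hozalare

Espanan: *hoyalasi > hozalasi > hozalase > hozalare  (by unconditioned shift, vowel merger, rhotacism)
The other candidates each miss or misapply at least one Espanan change.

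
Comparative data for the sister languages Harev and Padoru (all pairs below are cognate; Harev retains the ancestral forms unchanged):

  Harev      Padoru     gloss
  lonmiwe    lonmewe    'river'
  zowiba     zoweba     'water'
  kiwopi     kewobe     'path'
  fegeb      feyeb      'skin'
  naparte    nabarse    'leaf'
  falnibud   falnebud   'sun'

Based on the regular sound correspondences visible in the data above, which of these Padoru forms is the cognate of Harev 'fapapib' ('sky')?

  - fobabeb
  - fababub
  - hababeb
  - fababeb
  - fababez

naparte ~ nabarse — Harev p corresponds to Padoru b between vowels (before a back vowel).
kiwopi ~ kewobe — Harev p corresponds to Padoru b between vowels (before a front vowel).
zowiba ~ zoweba, falnibud ~ falnebud — Harev i corresponds to Padoru e after a consonant, before a labial obstruent.
Applying these to Harev 'fapapib':
  fapapib → fabapib   (p→b between vowels (before a back vowel))
  fabapib → fababib   (p→b between vowels (before a front vowel))
  fababib → fababeb   (i→e after a consonant, before a labial obstruent)
So the Padoru cognate is 'fababeb'.

fababeb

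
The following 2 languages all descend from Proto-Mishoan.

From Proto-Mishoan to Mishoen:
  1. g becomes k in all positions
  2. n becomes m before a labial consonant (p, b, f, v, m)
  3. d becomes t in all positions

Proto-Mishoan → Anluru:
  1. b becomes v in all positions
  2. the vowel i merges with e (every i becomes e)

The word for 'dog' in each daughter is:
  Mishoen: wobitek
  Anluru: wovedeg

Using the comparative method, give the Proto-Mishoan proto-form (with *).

Position 4: Mishoen has i, Anluru has e. Mishoen preserves i here (none of its changes turn any other segment into i), so the proto-segment is *i.
Position 3: Mishoen has b, Anluru has v. Mishoen preserves b here (none of its changes turn any other segment into b), so the proto-segment is *b.
Continuing position by position gives *wobideg; check it forward:
Mishoen: start from *wobideg.
  rule 1 (unconditioned shift): wobideg → wobidek
  rule 2: no change — wobidek
  rule 3 (unconditioned shift): wobidek → wobitek
  ⇒ Mishoen wobitek
Anluru: start from *wobideg.
  rule 1 (unconditioned shift): wobideg → wovideg
  rule 2 (vowel merger): wovideg → wovedeg
  ⇒ Anluru wovedeg
No other proto-form is consistent with every reflex, so the reconstruction is *wobideg.

*wobideg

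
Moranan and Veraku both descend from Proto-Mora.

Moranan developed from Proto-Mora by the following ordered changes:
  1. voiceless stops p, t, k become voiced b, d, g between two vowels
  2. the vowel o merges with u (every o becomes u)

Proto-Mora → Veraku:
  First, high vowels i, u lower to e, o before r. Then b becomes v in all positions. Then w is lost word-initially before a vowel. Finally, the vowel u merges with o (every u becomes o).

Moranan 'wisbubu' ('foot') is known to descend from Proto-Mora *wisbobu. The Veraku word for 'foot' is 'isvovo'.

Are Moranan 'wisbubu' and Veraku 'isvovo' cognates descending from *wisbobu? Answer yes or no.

Derive the expected Veraku reflex of *wisbobu:
Veraku: *wisbobu > wisvovu > isvovu > isvovo  (by unconditioned shift, glide loss, vowel merger)
Veraku 'isvovo' matches the regular reflex exactly, so the pair is cognate.

yes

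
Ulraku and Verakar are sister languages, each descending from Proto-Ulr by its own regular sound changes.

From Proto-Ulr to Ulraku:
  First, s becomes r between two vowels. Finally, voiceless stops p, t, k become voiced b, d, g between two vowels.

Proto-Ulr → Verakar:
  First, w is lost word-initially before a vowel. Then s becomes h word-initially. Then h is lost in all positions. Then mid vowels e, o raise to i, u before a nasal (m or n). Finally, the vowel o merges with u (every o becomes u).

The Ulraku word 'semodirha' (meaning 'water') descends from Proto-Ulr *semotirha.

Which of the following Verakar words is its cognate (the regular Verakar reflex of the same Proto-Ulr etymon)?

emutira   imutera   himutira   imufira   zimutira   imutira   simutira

Verakar: start from *semotirha.
  rule 1: no change — semotirha
  rule 2 (debuccalisation): semotirha → hemotirha
  rule 3 (h-loss): hemotirha → emotira
  rule 4 (pre-nasal raising): emotira → imotira
  rule 5 (vowel merger): imotira → imutira
  ⇒ Verakar imutira
The other candidates each miss or misapply at least one Verakar change.

imutira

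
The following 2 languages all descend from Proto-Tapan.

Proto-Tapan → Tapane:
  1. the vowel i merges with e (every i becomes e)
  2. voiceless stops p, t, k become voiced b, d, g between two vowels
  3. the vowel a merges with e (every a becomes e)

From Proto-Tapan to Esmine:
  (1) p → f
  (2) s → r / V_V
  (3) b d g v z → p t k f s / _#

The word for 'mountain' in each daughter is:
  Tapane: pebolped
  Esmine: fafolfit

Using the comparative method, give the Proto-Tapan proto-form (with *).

Position 2: Tapane has e, Esmine has a. Esmine preserves a here (none of its changes turn any other segment into a), so the proto-segment is *a.
Position 7: Tapane has e, Esmine has i. Esmine preserves i here (none of its changes turn any other segment into i), so the proto-segment is *i.
Position 1: Tapane has p, Esmine has f. Tapane preserves p here (none of its changes turn any other segment into p), so the proto-segment is *p.
Verify the candidate proto-form against each daughter:
Tapane: start from *papolpid.
  rule 1 (vowel merger): papolpid → papolped
  rule 2 (intervocalic voicing): papolped → pabolped
  rule 3 (vowel merger): pabolped → pebolped
  ⇒ Tapane pebolped
Esmine: start from *papolpid.
  rule 1 (unconditioned shift): papolpid → fafolfid
  rule 2: no change — fafolfid
  rule 3 (final devoicing): fafolfid → fafolfit
  ⇒ Esmine fafolfit
*papolpid is the unique common source.

*papolpid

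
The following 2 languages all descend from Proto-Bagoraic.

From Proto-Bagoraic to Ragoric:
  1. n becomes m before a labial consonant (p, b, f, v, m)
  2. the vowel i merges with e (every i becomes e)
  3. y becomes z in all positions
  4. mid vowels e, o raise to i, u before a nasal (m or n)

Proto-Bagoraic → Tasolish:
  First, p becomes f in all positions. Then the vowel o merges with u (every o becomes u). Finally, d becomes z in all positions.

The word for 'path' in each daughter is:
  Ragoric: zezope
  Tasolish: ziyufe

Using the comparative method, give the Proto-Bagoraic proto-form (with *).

Position 3: Ragoric has z, Tasolish has y. Tasolish preserves y here (none of its changes turn any other segment into y), so the proto-segment is *y.
Position 2: Ragoric has e, Tasolish has i. Tasolish preserves i here (none of its changes turn any other segment into i), so the proto-segment is *i.
Verify the candidate proto-form against each daughter:
Ragoric: start from *ziyope.
  rule 1: no change — ziyope
  rule 2 (vowel merger): ziyope → zeyope
  rule 3 (unconditioned shift): zeyope → zezope
  rule 4: no change — zezope
  ⇒ Ragoric zezope
Tasolish: *ziyope > ziyofe > ziyufe  (by unconditioned shift, vowel merger)
*ziyope is the unique common source.

*ziyope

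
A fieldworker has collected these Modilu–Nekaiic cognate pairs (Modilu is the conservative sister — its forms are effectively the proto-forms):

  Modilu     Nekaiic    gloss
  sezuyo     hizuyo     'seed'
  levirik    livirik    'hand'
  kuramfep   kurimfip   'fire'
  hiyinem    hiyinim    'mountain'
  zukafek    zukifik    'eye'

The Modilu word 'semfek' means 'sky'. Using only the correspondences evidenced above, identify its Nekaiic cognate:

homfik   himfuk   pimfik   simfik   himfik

sezuyo ~ hizuyo — Modilu s corresponds to Nekaiic h word-initially before a front vowel.
hiyinem ~ hiyinim — Modilu e corresponds to Nekaiic i after a consonant, before a nasal.
sezuyo ~ hizuyo, zukafek ~ zukifik — Modilu e corresponds to Nekaiic i after a consonant, before a consonant other than r, m, n, p, b, f, v.
Applying these to Modilu 'semfek':
  semfek → hemfek   (s→h word-initially before a front vowel)
  hemfek → himfek   (e→i after a consonant, before a nasal)
  himfek → himfik   (e→i after a consonant, before a consonant other than r, m, n, p, b, f, v)
So the Nekaiic cognate is 'himfik'.

himfik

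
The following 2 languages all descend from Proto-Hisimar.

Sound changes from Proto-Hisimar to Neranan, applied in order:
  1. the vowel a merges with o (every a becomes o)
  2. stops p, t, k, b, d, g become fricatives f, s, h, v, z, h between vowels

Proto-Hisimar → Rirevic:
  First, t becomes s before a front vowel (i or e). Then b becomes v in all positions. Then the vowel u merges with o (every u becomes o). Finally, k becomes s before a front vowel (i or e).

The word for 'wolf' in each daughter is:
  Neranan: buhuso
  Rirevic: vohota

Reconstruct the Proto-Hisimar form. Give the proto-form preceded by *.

Position 5: Neranan has s, Rirevic has t. Rirevic preserves t here (none of its changes turn any other segment into t), so the proto-segment is *t.
Position 1: Neranan has b, Rirevic has v. Neranan preserves b here (none of its changes turn any other segment into b), so the proto-segment is *b.
Position 6: Neranan has o, Rirevic has a. Rirevic preserves a here (none of its changes turn any other segment into a), so the proto-segment is *a.
Verify the candidate proto-form against each daughter:
Neranan: *buhuta > buhuto > buhuso  (by vowel merger, intervocalic lenition)
Rirevic: *buhuta
  buhuta (rule 1 does not apply)
  buhuta → vuhuta   [unconditioned shift]
  vuhuta → vohota   [vowel merger]
  vohota (rule 4 does not apply)
  giving Rirevic vohota.
*buhuta is the unique common source.

*buhuta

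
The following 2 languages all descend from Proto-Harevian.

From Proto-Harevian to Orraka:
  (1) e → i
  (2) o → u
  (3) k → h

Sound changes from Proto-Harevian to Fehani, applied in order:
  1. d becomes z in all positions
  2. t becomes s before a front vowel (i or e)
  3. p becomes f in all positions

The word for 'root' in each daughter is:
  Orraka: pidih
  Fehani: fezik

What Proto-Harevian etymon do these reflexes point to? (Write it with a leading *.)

*pedik

Position 2: Orraka has i, Fehani has e. Fehani preserves e here (none of its changes turn any other segment into e), so the proto-segment is *e.
Position 1: Orraka has p, Fehani has f. Orraka preserves p here (none of its changes turn any other segment into p), so the proto-segment is *p.
Position 5: Orraka has h, Fehani has k. Fehani preserves k here (none of its changes turn any other segment into k), so the proto-segment is *k.
Continuing position by position gives *pedik; check it forward:
Orraka: start from *pedik.
  rule 1 (vowel merger): pedik → pidik
  rule 2: no change — pidik
  rule 3 (unconditioned shift): pidik → pidih
  ⇒ Orraka pidih
Fehani: *pedik > pezik > fezik  (by unconditioned shift, unconditioned shift)
Only *pedik yields all of Orraka pidih, Fehani fezik.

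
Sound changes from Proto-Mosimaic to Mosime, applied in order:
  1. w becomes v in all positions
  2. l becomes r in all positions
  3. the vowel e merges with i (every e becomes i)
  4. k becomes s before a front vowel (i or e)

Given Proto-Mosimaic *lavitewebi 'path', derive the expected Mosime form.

ravitivibi

Mosime: *lavitewebi
  lavitewebi → lavitevebi   [unconditioned shift]
  lavitevebi → ravitevebi   [unconditioned shift]
  ravitevebi → ravitivibi   [vowel merger]
  ravitivibi (rule 4 does not apply)
  giving Mosime ravitivibi.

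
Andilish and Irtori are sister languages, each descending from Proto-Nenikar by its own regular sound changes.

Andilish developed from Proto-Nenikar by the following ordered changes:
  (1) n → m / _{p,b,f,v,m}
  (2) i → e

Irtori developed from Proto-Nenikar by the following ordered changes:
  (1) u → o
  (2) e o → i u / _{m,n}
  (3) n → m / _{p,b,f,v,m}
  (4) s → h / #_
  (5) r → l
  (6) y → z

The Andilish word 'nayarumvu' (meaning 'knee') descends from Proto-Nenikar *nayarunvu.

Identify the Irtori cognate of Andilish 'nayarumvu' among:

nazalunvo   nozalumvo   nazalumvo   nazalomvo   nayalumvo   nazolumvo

nazalumvo

Irtori: *nayarunvu > nayaronvo > nayarunvo > nayarumvo > nayalumvo > nazalumvo  (by vowel merger, pre-nasal raising, nasal place assimilation, unconditioned shift, unconditioned shift)
Only 'nazalumvo' matches the regular Irtori development of *nayarunvu.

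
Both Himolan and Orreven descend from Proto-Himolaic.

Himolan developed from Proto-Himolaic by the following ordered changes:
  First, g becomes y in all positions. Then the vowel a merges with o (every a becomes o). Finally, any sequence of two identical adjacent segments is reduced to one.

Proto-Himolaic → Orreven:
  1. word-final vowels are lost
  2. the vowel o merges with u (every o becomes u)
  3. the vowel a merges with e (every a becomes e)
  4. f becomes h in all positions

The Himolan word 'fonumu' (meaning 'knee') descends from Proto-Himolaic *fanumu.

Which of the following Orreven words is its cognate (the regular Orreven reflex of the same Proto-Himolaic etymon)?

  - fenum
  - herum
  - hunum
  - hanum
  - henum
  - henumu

Orreven: start from *fanumu.
  rule 1 (apocope): fanumu → fanum
  rule 2: no change — fanum
  rule 3 (vowel merger): fanum → fenum
  rule 4 (unconditioned shift): fenum → henum
  ⇒ Orreven henum
Among the options, 'henum' alone shows every Orreven change applied in order.

henum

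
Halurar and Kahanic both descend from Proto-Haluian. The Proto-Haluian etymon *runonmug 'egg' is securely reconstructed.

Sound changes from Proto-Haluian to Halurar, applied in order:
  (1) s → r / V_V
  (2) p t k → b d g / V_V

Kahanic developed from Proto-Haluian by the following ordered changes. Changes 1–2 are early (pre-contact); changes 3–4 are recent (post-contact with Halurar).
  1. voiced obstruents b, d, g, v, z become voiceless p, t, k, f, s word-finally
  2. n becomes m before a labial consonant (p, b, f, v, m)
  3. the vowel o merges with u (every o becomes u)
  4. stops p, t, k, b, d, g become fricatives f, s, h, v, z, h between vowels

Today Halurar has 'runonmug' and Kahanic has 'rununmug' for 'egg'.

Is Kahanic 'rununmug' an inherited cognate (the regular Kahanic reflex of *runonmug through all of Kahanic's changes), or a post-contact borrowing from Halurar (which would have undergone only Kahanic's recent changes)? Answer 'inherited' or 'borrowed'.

If inherited, *runonmug would pass through all of Kahanic's changes:
Kahanic: *runonmug > runonmuk > runommuk > runummuk  (by final devoicing, nasal place assimilation, vowel merger)
If borrowed from Halurar 'runonmug' after the early changes, it would undergo only the recent ones:
  rule 3 (vowel merger): runonmug → rununmug
  rule 4 (intervocalic lenition): no change (rununmug)
  ⇒ as a loan: rununmug
Kahanic 'rununmug' matches the loan outcome 'rununmug', not the inherited 'runummuk' — it skipped the early Kahanic changes, so it was borrowed from Halurar.

borrowed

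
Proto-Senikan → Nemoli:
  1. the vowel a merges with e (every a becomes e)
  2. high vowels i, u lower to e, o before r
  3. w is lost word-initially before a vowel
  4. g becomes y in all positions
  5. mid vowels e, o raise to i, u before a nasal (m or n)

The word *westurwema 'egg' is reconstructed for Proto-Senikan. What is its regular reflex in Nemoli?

Nemoli: start from *westurwema.
  rule 1 (vowel merger): westurwema → westurweme
  rule 2 (pre-rhotic lowering): westurweme → westorweme
  rule 3 (glide loss): westorweme → estorweme
  rule 4: no change — estorweme
  rule 5 (pre-nasal raising): estorweme → estorwime
  ⇒ Nemoli estorwime

estorwime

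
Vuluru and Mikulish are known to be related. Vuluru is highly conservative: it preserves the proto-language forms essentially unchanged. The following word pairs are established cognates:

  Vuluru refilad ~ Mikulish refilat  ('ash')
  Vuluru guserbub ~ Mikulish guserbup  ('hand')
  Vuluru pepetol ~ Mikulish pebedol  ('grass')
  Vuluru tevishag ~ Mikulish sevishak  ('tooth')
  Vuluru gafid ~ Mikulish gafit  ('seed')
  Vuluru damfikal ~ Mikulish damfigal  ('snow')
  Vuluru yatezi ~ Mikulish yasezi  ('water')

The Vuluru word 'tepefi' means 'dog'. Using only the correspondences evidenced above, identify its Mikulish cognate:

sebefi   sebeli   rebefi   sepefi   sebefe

sebefi

tevishag ~ sevishak — Vuluru t corresponds to Mikulish s word-initially before a front vowel.
pepetol ~ pebedol — Vuluru p corresponds to Mikulish b between vowels (before a front vowel).
Applying these to Vuluru 'tepefi':
  tepefi → sepefi   (t→s word-initially before a front vowel)
  sepefi → sebefi   (p→b between vowels (before a front vowel))
So the Mikulish cognate is 'sebefi'.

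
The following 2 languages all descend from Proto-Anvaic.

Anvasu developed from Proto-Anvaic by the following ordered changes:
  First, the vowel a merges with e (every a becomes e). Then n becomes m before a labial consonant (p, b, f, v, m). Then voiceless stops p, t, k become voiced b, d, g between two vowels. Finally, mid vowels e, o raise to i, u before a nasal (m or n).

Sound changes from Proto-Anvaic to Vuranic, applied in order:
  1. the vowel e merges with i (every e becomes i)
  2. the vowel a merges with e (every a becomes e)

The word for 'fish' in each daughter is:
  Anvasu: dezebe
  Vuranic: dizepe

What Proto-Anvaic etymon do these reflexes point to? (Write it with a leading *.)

Position 2: Anvasu has e, Vuranic has i. Taking the neighbouring segments as reconstructed: Anvasu e could go back to *a or *e; Vuranic i could go back to *e or *i — the one source consistent with every daughter is *e.
Position 5: Anvasu has b, Vuranic has p. Vuranic preserves p here (none of its changes turn any other segment into p), so the proto-segment is *p.
Verify the candidate proto-form against each daughter:
Anvasu: *dezapa > dezepe > dezebe  (by vowel merger, intervocalic voicing)
Vuranic: start from *dezapa.
  rule 1 (vowel merger): dezapa → dizapa
  rule 2 (vowel merger): dizapa → dizepe
  ⇒ Vuranic dizepe
*dezapa is the unique common source.

*dezapa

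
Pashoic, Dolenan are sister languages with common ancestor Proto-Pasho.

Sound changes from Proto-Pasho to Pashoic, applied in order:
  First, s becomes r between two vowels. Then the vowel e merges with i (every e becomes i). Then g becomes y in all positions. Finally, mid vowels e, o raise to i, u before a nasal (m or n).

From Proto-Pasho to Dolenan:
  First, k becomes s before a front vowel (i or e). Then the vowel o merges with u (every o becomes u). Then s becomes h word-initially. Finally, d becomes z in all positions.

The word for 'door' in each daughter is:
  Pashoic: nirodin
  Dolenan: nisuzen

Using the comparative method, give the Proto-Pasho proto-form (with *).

*nisoden

Position 5: Pashoic has d, Dolenan has z. Pashoic preserves d here (none of its changes turn any other segment into d), so the proto-segment is *d.
Position 4: Pashoic has o, Dolenan has u. Pashoic preserves o here (none of its changes turn any other segment into o), so the proto-segment is *o.
This points to *nisoden. Verify forward in each daughter:
Pashoic: *nisoden
  nisoden → niroden   [rhotacism]
  niroden → nirodin   [vowel merger]
  nirodin (rule 3 does not apply)
  nirodin (rule 4 does not apply)
  giving Pashoic nirodin.
Dolenan: *nisoden
  nisoden (rule 1 does not apply)
  nisoden → nisuden   [vowel merger]
  nisuden (rule 3 does not apply)
  nisuden → nisuzen   [unconditioned shift]
  giving Dolenan nisuzen.
No other proto-form is consistent with every reflex, so the reconstruction is *nisoden.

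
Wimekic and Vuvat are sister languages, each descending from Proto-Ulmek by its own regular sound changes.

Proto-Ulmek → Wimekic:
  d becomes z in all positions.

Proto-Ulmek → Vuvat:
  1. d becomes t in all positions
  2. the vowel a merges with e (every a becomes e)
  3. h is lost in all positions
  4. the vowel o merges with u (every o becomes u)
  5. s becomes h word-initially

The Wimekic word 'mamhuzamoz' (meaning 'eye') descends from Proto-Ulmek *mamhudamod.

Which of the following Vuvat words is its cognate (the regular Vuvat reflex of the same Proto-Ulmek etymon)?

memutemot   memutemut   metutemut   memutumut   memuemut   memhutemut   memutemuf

memutemut

Vuvat: *mamhudamod
  mamhudamod → mamhutamot   [unconditioned shift]
  mamhutamot → memhutemot   [vowel merger]
  memhutemot → memutemot   [h-loss]
  memutemot → memutemut   [vowel merger]
  memutemut (rule 5 does not apply)
  giving Vuvat memutemut.
Among the options, 'memutemut' alone shows every Vuvat change applied in order.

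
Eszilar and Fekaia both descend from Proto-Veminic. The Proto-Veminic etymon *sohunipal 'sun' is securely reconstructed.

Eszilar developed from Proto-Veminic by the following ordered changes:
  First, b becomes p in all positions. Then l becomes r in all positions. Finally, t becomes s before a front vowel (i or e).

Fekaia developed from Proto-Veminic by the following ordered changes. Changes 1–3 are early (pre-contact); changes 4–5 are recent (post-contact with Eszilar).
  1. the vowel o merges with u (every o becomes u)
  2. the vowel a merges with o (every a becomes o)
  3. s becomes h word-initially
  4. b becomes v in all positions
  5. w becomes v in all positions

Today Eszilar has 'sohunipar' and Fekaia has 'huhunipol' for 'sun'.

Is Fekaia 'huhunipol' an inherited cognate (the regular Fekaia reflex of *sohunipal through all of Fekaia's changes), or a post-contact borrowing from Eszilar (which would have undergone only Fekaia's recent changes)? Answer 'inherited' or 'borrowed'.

inherited

If inherited, *sohunipal would pass through all of Fekaia's changes:
Fekaia: *sohunipal
  sohunipal → suhunipal   [vowel merger]
  suhunipal → suhunipol   [vowel merger]
  suhunipol → huhunipol   [debuccalisation]
  huhunipol (rule 4 does not apply)
  huhunipol (rule 5 does not apply)
  giving Fekaia huhunipol.
If borrowed from Eszilar 'sohunipar' after the early changes, it would undergo only the recent ones:
  rule 4 (unconditioned shift): no change (sohunipar)
  rule 5 (unconditioned shift): no change (sohunipar)
  ⇒ as a loan: sohunipar
Fekaia 'huhunipol' matches the inherited outcome exactly, so it is an inherited cognate, not a loan.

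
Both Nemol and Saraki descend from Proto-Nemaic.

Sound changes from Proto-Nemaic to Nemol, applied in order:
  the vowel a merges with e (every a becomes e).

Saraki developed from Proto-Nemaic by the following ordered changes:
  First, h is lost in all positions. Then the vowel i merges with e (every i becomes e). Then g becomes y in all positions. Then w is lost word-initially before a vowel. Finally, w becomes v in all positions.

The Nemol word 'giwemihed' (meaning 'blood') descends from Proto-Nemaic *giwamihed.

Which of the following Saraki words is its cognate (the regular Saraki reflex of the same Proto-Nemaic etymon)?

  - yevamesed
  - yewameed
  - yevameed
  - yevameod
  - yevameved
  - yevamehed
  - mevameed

Saraki: start from *giwamihed.
  rule 1 (h-loss): giwamihed → giwamied
  rule 2 (vowel merger): giwamied → gewameed
  rule 3 (unconditioned shift): gewameed → yewameed
  rule 4: no change — yewameed
  rule 5 (unconditioned shift): yewameed → yevameed
  ⇒ Saraki yevameed
The other candidates each miss or misapply at least one Saraki change.

yevameed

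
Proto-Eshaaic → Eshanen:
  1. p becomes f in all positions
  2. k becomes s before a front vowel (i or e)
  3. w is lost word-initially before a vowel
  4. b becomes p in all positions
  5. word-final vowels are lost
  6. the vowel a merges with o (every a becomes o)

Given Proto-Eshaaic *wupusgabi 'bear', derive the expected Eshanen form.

ufusgop

Eshanen: *wupusgabi
  wupusgabi → wufusgabi   [unconditioned shift]
  wufusgabi (rule 2 does not apply)
  wufusgabi → ufusgabi   [glide loss]
  ufusgabi → ufusgapi   [unconditioned shift]
  ufusgapi → ufusgap   [apocope]
  ufusgap → ufusgop   [vowel merger]
  giving Eshanen ufusgop.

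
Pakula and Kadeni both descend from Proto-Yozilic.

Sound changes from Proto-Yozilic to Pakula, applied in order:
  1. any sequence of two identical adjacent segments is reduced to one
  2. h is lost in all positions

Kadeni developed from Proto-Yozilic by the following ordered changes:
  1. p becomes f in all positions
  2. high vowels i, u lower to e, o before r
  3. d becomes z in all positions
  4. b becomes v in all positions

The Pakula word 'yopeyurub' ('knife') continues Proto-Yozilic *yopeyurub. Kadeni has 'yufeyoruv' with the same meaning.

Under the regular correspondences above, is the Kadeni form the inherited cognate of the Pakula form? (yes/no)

no

Derive the expected Kadeni reflex of *yopeyurub:
Kadeni: start from *yopeyurub.
  rule 1 (unconditioned shift): yopeyurub → yofeyurub
  rule 2 (pre-rhotic lowering): yofeyurub → yofeyorub
  rule 3: no change — yofeyorub
  rule 4 (unconditioned shift): yofeyorub → yofeyoruv
  ⇒ Kadeni yofeyoruv
The regular Kadeni reflex would be 'yofeyoruv', but the attested form is 'yufeyoruv'. The correspondence is irregular, so they are not cognates (the Kadeni form has a different source).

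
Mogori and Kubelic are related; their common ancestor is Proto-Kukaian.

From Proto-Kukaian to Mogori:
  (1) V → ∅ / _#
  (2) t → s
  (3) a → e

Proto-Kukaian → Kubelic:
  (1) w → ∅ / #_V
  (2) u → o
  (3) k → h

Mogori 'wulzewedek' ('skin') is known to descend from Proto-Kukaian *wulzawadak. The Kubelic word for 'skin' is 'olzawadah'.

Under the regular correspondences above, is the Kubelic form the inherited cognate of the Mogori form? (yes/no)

Derive the expected Kubelic reflex of *wulzawadak:
Kubelic: *wulzawadak
  wulzawadak → ulzawadak   [glide loss]
  ulzawadak → olzawadak   [vowel merger]
  olzawadak → olzawadah   [unconditioned shift]
  giving Kubelic olzawadah.
Kubelic 'olzawadah' matches the regular reflex exactly, so the pair is cognate.

yes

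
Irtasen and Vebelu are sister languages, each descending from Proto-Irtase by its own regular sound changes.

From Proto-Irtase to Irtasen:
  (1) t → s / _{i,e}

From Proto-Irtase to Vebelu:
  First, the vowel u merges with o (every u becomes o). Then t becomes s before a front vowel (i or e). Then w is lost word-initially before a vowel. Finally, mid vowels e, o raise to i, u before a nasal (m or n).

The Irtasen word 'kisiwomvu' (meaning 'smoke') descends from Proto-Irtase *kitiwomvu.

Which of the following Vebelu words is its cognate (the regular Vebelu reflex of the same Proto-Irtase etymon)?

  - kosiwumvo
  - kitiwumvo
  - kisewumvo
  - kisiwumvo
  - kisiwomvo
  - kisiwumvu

Vebelu: start from *kitiwomvu.
  rule 1 (vowel merger): kitiwomvu → kitiwomvo
  rule 2 (palatalisation): kitiwomvo → kisiwomvo
  rule 3: no change — kisiwomvo
  rule 4 (pre-nasal raising): kisiwomvo → kisiwumvo
  ⇒ Vebelu kisiwumvo

kisiwumvo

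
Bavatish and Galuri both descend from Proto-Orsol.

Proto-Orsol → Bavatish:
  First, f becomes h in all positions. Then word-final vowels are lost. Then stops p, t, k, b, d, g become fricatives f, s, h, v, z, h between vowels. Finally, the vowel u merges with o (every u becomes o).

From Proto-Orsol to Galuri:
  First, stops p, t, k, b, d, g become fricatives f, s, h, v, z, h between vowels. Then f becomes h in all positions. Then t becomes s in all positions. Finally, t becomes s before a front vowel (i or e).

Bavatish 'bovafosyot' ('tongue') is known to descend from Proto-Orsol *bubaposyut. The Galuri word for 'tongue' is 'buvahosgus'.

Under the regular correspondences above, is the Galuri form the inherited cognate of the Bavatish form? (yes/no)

no

Derive the expected Galuri reflex of *bubaposyut:
Galuri: *bubaposyut
  bubaposyut → buvafosyut   [intervocalic lenition]
  buvafosyut → buvahosyut   [unconditioned shift]
  buvahosyut → buvahosyus   [unconditioned shift]
  buvahosyus (rule 4 does not apply)
  giving Galuri buvahosyus.
The regular Galuri reflex would be 'buvahosyus', but the attested form is 'buvahosgus'. The correspondence is irregular, so they are not cognates (the Galuri form has a different source).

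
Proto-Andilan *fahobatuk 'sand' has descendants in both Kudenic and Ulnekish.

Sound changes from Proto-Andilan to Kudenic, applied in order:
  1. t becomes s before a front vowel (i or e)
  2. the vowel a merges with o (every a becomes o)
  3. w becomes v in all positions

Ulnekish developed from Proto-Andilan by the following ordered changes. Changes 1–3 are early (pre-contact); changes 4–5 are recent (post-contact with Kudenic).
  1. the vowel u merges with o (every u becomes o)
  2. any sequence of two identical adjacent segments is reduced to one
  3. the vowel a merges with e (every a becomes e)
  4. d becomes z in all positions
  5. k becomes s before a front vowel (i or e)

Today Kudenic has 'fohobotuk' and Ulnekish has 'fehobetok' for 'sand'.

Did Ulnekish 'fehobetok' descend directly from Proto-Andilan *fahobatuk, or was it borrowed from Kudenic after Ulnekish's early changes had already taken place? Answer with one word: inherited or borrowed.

If inherited, *fahobatuk would pass through all of Ulnekish's changes:
Ulnekish: *fahobatuk
  fahobatuk → fahobatok   [vowel merger]
  fahobatok (rule 2 does not apply)
  fahobatok → fehobetok   [vowel merger]
  fehobetok (rule 4 does not apply)
  fehobetok (rule 5 does not apply)
  giving Ulnekish fehobetok.
If borrowed from Kudenic 'fohobotuk' after the early changes, it would undergo only the recent ones:
  rule 4 (unconditioned shift): no change (fohobotuk)
  rule 5 (palatalisation): no change (fohobotuk)
  ⇒ as a loan: fohobotuk
Ulnekish 'fehobetok' matches the inherited outcome exactly, so it is an inherited cognate, not a loan.

inherited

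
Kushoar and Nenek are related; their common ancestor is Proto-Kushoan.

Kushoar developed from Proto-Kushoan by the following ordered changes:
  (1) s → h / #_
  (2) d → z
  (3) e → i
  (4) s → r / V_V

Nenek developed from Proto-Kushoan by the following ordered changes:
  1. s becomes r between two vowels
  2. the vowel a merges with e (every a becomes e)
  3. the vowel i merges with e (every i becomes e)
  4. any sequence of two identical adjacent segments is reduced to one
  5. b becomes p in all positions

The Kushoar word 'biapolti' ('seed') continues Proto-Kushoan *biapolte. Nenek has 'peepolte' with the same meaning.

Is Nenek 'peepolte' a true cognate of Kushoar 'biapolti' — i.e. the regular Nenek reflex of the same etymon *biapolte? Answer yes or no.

Derive the expected Nenek reflex of *biapolte:
Nenek: *biapolte
  biapolte (rule 1 does not apply)
  biapolte → biepolte   [vowel merger]
  biepolte → beepolte   [vowel merger]
  beepolte → bepolte   [degemination]
  bepolte → pepolte   [unconditioned shift]
  giving Nenek pepolte.
The regular Nenek reflex would be 'pepolte', but the attested form is 'peepolte'. The correspondence is irregular, so they are not cognates (the Nenek form has a different source).

no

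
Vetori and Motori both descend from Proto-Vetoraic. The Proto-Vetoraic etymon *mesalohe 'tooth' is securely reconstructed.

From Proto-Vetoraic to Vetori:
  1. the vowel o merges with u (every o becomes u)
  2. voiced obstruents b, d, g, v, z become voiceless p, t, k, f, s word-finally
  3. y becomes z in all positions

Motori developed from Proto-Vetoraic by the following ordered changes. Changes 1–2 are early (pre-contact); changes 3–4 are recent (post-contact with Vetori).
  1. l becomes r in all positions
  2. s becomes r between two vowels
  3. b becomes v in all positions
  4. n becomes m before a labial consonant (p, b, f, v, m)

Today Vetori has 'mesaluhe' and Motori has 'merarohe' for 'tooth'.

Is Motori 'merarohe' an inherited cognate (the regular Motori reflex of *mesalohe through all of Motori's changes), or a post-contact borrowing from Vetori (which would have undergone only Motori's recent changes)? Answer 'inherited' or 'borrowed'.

If inherited, *mesalohe would pass through all of Motori's changes:
Motori: *mesalohe > mesarohe > merarohe  (by unconditioned shift, rhotacism)
If borrowed from Vetori 'mesaluhe' after the early changes, it would undergo only the recent ones:
  rule 3 (unconditioned shift): no change (mesaluhe)
  rule 4 (nasal place assimilation): no change (mesaluhe)
  ⇒ as a loan: mesaluhe
Motori 'merarohe' matches the inherited outcome exactly, so it is an inherited cognate, not a loan.

inherited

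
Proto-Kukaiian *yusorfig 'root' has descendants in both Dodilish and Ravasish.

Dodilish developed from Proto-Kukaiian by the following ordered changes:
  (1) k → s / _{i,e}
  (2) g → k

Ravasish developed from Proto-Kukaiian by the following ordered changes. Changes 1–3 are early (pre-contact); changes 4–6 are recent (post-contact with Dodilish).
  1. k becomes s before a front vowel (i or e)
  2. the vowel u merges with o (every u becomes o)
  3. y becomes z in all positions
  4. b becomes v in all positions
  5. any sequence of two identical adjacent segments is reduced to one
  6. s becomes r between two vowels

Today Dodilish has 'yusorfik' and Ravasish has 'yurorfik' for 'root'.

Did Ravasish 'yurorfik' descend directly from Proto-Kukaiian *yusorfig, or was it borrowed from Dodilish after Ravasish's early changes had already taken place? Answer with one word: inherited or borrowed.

borrowed

If inherited, *yusorfig would pass through all of Ravasish's changes:
Ravasish: *yusorfig > yosorfig > zosorfig > zororfig  (by vowel merger, unconditioned shift, rhotacism)
If borrowed from Dodilish 'yusorfik' after the early changes, it would undergo only the recent ones:
  rule 4 (unconditioned shift): no change (yusorfik)
  rule 5 (degemination): no change (yusorfik)
  rule 6 (rhotacism): yusorfik → yurorfik
  ⇒ as a loan: yurorfik
Ravasish 'yurorfik' matches the loan outcome 'yurorfik', not the inherited 'zororfig' — it skipped the early Ravasish changes, so it was borrowed from Dodilish.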